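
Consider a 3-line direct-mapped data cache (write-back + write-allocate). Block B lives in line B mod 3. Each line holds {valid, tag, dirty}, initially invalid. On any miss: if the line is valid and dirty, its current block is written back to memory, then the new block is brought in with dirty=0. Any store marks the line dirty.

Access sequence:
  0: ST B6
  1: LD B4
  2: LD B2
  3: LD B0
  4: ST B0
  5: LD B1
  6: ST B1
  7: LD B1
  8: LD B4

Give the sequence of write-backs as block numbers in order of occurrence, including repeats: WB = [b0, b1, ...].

WB = [6, 1]

  0 | W B6 → L0 miss [D]
  1 | R B4 → L1 miss [-]
  2 | R B2 → L2 miss [-]
  3 | R B0 → L0 miss wb→B6 [-]
  4 | W B0 → L0 hit [D]
  5 | R B1 → L1 miss [-]
  6 | W B1 → L1 hit [D]
  7 | R B1 → L1 hit [D]
  8 | R B4 → L1 miss wb→B1 [-]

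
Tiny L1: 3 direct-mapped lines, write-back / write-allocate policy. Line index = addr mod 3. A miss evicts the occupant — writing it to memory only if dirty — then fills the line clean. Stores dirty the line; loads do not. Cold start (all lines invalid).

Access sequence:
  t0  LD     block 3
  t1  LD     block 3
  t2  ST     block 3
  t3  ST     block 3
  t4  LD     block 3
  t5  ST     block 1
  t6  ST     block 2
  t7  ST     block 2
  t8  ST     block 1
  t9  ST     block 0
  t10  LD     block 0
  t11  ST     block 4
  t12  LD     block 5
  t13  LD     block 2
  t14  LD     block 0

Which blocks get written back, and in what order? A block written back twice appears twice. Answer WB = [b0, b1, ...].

WB = [3, 1, 2]

0: R B3 -> L0 miss  d=-]
1: R B3 -> L0 hit  d=-]
2: W B3 -> L0 hit  d=D]
3: W B3 -> L0 hit  d=D]
4: R B3 -> L0 hit  d=D]
5: W B1 -> L1 miss  d=D]
6: W B2 -> L2 miss  d=D]
7: W B2 -> L2 hit  d=D]
8: W B1 -> L1 hit  d=D]
9: W B0 -> L0 miss wb->B3  d=D]
10: R B0 -> L0 hit  d=D]
11: W B4 -> L1 miss wb->B1  d=D]
12: R B5 -> L2 miss wb->B2  d=-]
13: R B2 -> L2 miss  d=-]
14: R B0 -> L0 hit  d=D]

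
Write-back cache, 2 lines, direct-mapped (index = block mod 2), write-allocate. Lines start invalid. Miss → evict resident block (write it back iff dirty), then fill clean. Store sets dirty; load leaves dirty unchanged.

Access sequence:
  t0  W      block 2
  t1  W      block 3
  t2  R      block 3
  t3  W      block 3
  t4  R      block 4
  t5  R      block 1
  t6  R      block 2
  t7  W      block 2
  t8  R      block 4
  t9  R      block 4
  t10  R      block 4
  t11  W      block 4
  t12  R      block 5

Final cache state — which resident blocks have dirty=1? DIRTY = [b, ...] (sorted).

DIRTY = [4]

0: W B2 → L0 miss [D]
1: W B3 → L1 miss [D]
2: R B3 → L1 hit [D]
3: W B3 → L1 hit [D]
4: R B4 → L0 miss wb→B2 [-]
5: R B1 → L1 miss wb→B3 [-]
6: R B2 → L0 miss [-]
7: W B2 → L0 hit [D]
8: R B4 → L0 miss wb→B2 [-]
9: R B4 → L0 hit [-]
10: R B4 → L0 hit [-]
11: W B4 → L0 hit [D]
12: R B5 → L1 miss [-]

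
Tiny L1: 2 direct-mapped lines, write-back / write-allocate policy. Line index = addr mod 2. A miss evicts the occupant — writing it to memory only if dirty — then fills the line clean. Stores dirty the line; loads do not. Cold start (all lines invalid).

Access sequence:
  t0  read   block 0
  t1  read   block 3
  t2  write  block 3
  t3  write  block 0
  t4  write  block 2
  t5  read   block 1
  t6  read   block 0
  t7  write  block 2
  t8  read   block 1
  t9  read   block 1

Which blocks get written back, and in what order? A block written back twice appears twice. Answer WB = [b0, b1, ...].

0: R B0 → L0 miss [-]
1: R B3 → L1 miss [-]
2: W B3 → L1 hit [D]
3: W B0 → L0 hit [D]
4: W B2 → L0 miss wb→B0 [D]
5: R B1 → L1 miss wb→B3 [-]
6: R B0 → L0 miss wb→B2 [-]
7: W B2 → L0 miss [D]
8: R B1 → L1 hit [-]
9: R B1 → L1 hit [-]

WB = [0, 3, 2]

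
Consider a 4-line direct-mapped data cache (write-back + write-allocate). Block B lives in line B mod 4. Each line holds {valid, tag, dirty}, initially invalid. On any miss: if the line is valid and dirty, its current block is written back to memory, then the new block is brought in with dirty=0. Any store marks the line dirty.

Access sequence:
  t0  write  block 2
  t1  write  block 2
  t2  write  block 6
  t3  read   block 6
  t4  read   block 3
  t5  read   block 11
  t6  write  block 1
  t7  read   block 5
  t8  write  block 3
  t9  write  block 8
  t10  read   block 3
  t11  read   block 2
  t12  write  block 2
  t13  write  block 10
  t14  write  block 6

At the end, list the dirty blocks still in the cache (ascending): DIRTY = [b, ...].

0: W B2 -> L2 miss  d=D]
1: W B2 -> L2 hit  d=D]
2: W B6 -> L2 miss wb->B2  d=D]
3: R B6 -> L2 hit  d=D]
4: R B3 -> L3 miss  d=-]
5: R B11 -> L3 miss  d=-]
6: W B1 -> L1 miss  d=D]
7: R B5 -> L1 miss wb->B1  d=-]
8: W B3 -> L3 miss  d=D]
9: W B8 -> L0 miss  d=D]
10: R B3 -> L3 hit  d=D]
11: R B2 -> L2 miss wb->B6  d=-]
12: W B2 -> L2 hit  d=D]
13: W B10 -> L2 miss wb->B2  d=D]
14: W B6 -> L2 miss wb->B10  d=D]

DIRTY = [3, 6, 8]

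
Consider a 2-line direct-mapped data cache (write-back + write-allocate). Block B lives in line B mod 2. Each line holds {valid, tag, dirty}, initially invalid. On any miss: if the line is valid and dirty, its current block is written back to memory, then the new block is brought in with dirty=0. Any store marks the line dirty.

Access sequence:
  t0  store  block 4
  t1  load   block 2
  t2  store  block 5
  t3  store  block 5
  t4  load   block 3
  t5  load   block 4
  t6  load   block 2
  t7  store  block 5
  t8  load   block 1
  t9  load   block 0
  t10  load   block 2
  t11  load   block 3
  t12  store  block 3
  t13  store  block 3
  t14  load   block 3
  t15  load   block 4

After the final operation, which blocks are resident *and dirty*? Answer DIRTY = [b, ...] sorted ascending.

0: W B4 -> L0 miss  d=D]
1: R B2 -> L0 miss wb->B4  d=-]
2: W B5 -> L1 miss  d=D]
3: W B5 -> L1 hit  d=D]
4: R B3 -> L1 miss wb->B5  d=-]
5: R B4 -> L0 miss  d=-]
6: R B2 -> L0 miss  d=-]
7: W B5 -> L1 miss  d=D]
8: R B1 -> L1 miss wb->B5  d=-]
9: R B0 -> L0 miss  d=-]
10: R B2 -> L0 miss  d=-]
11: R B3 -> L1 miss  d=-]
12: W B3 -> L1 hit  d=D]
13: W B3 -> L1 hit  d=D]
14: R B3 -> L1 hit  d=D]
15: R B4 -> L0 miss  d=-]

DIRTY = [3]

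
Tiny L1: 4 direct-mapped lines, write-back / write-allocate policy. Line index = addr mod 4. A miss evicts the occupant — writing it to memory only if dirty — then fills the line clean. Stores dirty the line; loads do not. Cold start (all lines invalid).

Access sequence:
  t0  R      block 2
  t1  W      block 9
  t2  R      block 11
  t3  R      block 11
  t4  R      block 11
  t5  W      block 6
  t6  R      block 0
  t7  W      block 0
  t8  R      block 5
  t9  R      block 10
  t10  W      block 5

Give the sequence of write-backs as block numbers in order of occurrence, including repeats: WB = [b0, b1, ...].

WB = [9, 6]

0: R B2 → L2 miss [-]
1: W B9 → L1 miss [D]
2: R B11 → L3 miss [-]
3: R B11 → L3 hit [-]
4: R B11 → L3 hit [-]
5: W B6 → L2 miss [D]
6: R B0 → L0 miss [-]
7: W B0 → L0 hit [D]
8: R B5 → L1 miss wb→B9 [-]
9: R B10 → L2 miss wb→B6 [-]
10: W B5 → L1 hit [D]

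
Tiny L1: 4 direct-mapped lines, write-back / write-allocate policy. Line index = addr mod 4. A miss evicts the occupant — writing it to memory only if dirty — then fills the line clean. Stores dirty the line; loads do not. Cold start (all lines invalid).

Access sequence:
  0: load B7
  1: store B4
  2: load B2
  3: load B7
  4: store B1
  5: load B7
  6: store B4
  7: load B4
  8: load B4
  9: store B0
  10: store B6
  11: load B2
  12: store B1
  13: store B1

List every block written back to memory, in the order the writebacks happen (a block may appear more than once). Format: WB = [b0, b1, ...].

  0 | R B7 → L3 miss [-]
  1 | W B4 → L0 miss [D]
  2 | R B2 → L2 miss [-]
  3 | R B7 → L3 hit [-]
  4 | W B1 → L1 miss [D]
  5 | R B7 → L3 hit [-]
  6 | W B4 → L0 hit [D]
  7 | R B4 → L0 hit [D]
  8 | R B4 → L0 hit [D]
  9 | W B0 → L0 miss wb→B4 [D]
  10 | W B6 → L2 miss [D]
  11 | R B2 → L2 miss wb→B6 [-]
  12 | W B1 → L1 hit [D]
  13 | W B1 → L1 hit [D]

WB = [4, 6]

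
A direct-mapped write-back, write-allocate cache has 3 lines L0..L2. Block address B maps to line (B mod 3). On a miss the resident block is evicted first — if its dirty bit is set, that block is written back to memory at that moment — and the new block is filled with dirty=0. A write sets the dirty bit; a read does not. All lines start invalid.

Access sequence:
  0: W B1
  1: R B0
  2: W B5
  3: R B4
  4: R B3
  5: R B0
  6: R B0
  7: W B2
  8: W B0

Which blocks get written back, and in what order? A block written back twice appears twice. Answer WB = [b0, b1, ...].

0: W B1 -> L1 miss  d=D]
1: R B0 -> L0 miss  d=-]
2: W B5 -> L2 miss  d=D]
3: R B4 -> L1 miss wb->B1  d=-]
4: R B3 -> L0 miss  d=-]
5: R B0 -> L0 miss  d=-]
6: R B0 -> L0 hit  d=-]
7: W B2 -> L2 miss wb->B5  d=D]
8: W B0 -> L0 hit  d=D]

WB = [1, 5]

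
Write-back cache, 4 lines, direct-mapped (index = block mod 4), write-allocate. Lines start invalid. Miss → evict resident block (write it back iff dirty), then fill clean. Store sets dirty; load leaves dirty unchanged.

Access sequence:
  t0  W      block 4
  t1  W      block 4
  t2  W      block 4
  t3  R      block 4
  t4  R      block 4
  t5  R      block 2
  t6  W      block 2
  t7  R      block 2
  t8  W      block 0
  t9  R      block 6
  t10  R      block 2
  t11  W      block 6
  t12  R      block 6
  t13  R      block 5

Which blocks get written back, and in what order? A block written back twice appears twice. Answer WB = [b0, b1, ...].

WB = [4, 2]

  0 | W B4 → L0 miss [D]
  1 | W B4 → L0 hit [D]
  2 | W B4 → L0 hit [D]
  3 | R B4 → L0 hit [D]
  4 | R B4 → L0 hit [D]
  5 | R B2 → L2 miss [-]
  6 | W B2 → L2 hit [D]
  7 | R B2 → L2 hit [D]
  8 | W B0 → L0 miss wb→B4 [D]
  9 | R B6 → L2 miss wb→B2 [-]
  10 | R B2 → L2 miss [-]
  11 | W B6 → L2 miss [D]
  12 | R B6 → L2 hit [D]
  13 | R B5 → L1 miss [-]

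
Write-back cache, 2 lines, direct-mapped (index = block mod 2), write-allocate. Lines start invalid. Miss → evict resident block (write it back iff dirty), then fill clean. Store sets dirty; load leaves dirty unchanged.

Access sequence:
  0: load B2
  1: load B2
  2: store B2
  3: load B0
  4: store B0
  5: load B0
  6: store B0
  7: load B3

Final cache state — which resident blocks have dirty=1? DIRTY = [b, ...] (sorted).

  0 | R B2 → L0 miss [-]
  1 | R B2 → L0 hit [-]
  2 | W B2 → L0 hit [D]
  3 | R B0 → L0 miss wb→B2 [-]
  4 | W B0 → L0 hit [D]
  5 | R B0 → L0 hit [D]
  6 | W B0 → L0 hit [D]
  7 | R B3 → L1 miss [-]

DIRTY = [0]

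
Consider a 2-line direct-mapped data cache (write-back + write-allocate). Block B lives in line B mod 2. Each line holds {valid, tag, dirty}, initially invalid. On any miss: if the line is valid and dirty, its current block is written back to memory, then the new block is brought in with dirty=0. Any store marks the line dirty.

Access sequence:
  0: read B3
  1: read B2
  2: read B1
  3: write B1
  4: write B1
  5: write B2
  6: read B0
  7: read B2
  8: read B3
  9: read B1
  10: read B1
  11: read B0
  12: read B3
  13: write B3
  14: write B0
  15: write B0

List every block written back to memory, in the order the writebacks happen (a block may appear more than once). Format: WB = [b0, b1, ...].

WB = [2, 1]

0: R B3 -> L1 miss  d=-]
1: R B2 -> L0 miss  d=-]
2: R B1 -> L1 miss  d=-]
3: W B1 -> L1 hit  d=D]
4: W B1 -> L1 hit  d=D]
5: W B2 -> L0 hit  d=D]
6: R B0 -> L0 miss wb->B2  d=-]
7: R B2 -> L0 miss  d=-]
8: R B3 -> L1 miss wb->B1  d=-]
9: R B1 -> L1 miss  d=-]
10: R B1 -> L1 hit  d=-]
11: R B0 -> L0 miss  d=-]
12: R B3 -> L1 miss  d=-]
13: W B3 -> L1 hit  d=D]
14: W B0 -> L0 hit  d=D]
15: W B0 -> L0 hit  d=D]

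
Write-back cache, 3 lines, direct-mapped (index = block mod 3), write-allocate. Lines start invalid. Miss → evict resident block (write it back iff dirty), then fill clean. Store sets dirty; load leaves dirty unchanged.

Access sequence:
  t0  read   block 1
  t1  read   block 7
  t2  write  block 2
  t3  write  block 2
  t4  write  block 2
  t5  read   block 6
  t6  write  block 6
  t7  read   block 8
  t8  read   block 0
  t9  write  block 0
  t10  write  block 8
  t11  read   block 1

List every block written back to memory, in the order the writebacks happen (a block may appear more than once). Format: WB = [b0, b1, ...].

0: R B1 -> L1 miss  d=-]
1: R B7 -> L1 miss  d=-]
2: W B2 -> L2 miss  d=D]
3: W B2 -> L2 hit  d=D]
4: W B2 -> L2 hit  d=D]
5: R B6 -> L0 miss  d=-]
6: W B6 -> L0 hit  d=D]
7: R B8 -> L2 miss wb->B2  d=-]
8: R B0 -> L0 miss wb->B6  d=-]
9: W B0 -> L0 hit  d=D]
10: W B8 -> L2 hit  d=D]
11: R B1 -> L1 miss  d=-]

WB = [2, 6]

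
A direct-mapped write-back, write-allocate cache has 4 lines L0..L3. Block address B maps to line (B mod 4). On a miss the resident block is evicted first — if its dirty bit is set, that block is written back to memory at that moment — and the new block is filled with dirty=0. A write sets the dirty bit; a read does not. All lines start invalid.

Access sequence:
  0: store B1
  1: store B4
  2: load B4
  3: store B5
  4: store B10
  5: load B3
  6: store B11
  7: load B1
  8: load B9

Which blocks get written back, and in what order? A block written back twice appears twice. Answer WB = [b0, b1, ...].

  0 | W B1 → L1 miss [D]
  1 | W B4 → L0 miss [D]
  2 | R B4 → L0 hit [D]
  3 | W B5 → L1 miss wb→B1 [D]
  4 | W B10 → L2 miss [D]
  5 | R B3 → L3 miss [-]
  6 | W B11 → L3 miss [D]
  7 | R B1 → L1 miss wb→B5 [-]
  8 | R B9 → L1 miss [-]

WB = [1, 5]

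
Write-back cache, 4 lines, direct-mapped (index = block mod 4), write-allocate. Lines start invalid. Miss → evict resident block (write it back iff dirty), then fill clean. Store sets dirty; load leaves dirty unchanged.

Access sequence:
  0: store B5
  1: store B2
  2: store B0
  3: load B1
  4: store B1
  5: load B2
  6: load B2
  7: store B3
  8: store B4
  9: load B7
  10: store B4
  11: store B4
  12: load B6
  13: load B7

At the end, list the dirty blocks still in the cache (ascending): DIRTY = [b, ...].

DIRTY = [1, 4]

0: W B5 -> L1 miss  d=D]
1: W B2 -> L2 miss  d=D]
2: W B0 -> L0 miss  d=D]
3: R B1 -> L1 miss wb->B5  d=-]
4: W B1 -> L1 hit  d=D]
5: R B2 -> L2 hit  d=D]
6: R B2 -> L2 hit  d=D]
7: W B3 -> L3 miss  d=D]
8: W B4 -> L0 miss wb->B0  d=D]
9: R B7 -> L3 miss wb->B3  d=-]
10: W B4 -> L0 hit  d=D]
11: W B4 -> L0 hit  d=D]
12: R B6 -> L2 miss wb->B2  d=-]
13: R B7 -> L3 hit  d=-]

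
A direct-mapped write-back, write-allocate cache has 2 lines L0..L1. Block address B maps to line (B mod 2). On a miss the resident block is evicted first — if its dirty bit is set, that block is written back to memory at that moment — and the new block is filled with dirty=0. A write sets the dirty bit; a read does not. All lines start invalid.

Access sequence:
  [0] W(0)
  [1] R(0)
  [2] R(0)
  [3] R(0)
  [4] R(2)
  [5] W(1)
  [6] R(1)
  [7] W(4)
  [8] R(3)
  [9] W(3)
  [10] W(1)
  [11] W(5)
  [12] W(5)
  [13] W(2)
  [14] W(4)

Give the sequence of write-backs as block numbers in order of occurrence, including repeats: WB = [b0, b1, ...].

0: W B0 → L0 miss [D]
1: R B0 → L0 hit [D]
2: R B0 → L0 hit [D]
3: R B0 → L0 hit [D]
4: R B2 → L0 miss wb→B0 [-]
5: W B1 → L1 miss [D]
6: R B1 → L1 hit [D]
7: W B4 → L0 miss [D]
8: R B3 → L1 miss wb→B1 [-]
9: W B3 → L1 hit [D]
10: W B1 → L1 miss wb→B3 [D]
11: W B5 → L1 miss wb→B1 [D]
12: W B5 → L1 hit [D]
13: W B2 → L0 miss wb→B4 [D]
14: W B4 → L0 miss wb→B2 [D]

WB = [0, 1, 3, 1, 4, 2]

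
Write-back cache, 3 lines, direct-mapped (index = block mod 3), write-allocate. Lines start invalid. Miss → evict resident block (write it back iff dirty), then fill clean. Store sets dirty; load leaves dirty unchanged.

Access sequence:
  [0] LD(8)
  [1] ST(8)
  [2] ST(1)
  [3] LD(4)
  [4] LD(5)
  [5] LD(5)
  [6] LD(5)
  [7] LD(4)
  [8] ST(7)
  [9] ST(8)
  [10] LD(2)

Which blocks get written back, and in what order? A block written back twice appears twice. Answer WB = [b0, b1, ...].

0: R B8 -> L2 miss  d=-]
1: W B8 -> L2 hit  d=D]
2: W B1 -> L1 miss  d=D]
3: R B4 -> L1 miss wb->B1  d=-]
4: R B5 -> L2 miss wb->B8  d=-]
5: R B5 -> L2 hit  d=-]
6: R B5 -> L2 hit  d=-]
7: R B4 -> L1 hit  d=-]
8: W B7 -> L1 miss  d=D]
9: W B8 -> L2 miss  d=D]
10: R B2 -> L2 miss wb->B8  d=-]

WB = [1, 8, 8]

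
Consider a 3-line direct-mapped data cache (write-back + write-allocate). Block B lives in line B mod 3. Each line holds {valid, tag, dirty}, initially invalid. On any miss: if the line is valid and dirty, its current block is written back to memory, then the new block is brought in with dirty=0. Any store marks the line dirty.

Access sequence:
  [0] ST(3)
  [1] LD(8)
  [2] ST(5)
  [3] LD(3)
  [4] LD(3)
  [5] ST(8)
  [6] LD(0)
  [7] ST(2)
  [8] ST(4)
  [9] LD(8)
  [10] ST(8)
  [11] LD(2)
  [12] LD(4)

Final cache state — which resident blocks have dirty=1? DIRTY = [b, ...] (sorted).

DIRTY = [4]

  0 | W B3 → L0 miss [D]
  1 | R B8 → L2 miss [-]
  2 | W B5 → L2 miss [D]
  3 | R B3 → L0 hit [D]
  4 | R B3 → L0 hit [D]
  5 | W B8 → L2 miss wb→B5 [D]
  6 | R B0 → L0 miss wb→B3 [-]
  7 | W B2 → L2 miss wb→B8 [D]
  8 | W B4 → L1 miss [D]
  9 | R B8 → L2 miss wb→B2 [-]
  10 | W B8 → L2 hit [D]
  11 | R B2 → L2 miss wb→B8 [-]
  12 | R B4 → L1 hit [D]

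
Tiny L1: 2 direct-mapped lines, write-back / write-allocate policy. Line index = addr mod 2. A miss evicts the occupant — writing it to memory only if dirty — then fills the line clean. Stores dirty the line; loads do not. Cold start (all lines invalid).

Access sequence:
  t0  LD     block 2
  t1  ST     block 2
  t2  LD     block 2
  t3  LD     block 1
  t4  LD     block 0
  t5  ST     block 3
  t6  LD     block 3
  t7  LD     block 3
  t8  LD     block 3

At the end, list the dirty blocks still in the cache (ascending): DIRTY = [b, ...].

0: R B2 -> L0 miss  d=-]
1: W B2 -> L0 hit  d=D]
2: R B2 -> L0 hit  d=D]
3: R B1 -> L1 miss  d=-]
4: R B0 -> L0 miss wb->B2  d=-]
5: W B3 -> L1 miss  d=D]
6: R B3 -> L1 hit  d=D]
7: R B3 -> L1 hit  d=D]
8: R B3 -> L1 hit  d=D]

DIRTY = [3]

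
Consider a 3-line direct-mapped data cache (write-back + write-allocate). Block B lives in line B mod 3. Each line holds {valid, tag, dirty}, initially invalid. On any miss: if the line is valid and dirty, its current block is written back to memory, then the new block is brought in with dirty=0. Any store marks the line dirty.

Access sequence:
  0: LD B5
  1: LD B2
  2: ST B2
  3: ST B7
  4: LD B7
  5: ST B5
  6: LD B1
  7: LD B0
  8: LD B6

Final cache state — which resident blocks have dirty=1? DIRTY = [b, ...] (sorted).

0: R B5 -> L2 miss  d=-]
1: R B2 -> L2 miss  d=-]
2: W B2 -> L2 hit  d=D]
3: W B7 -> L1 miss  d=D]
4: R B7 -> L1 hit  d=D]
5: W B5 -> L2 miss wb->B2  d=D]
6: R B1 -> L1 miss wb->B7  d=-]
7: R B0 -> L0 miss  d=-]
8: R B6 -> L0 miss  d=-]

DIRTY = [5]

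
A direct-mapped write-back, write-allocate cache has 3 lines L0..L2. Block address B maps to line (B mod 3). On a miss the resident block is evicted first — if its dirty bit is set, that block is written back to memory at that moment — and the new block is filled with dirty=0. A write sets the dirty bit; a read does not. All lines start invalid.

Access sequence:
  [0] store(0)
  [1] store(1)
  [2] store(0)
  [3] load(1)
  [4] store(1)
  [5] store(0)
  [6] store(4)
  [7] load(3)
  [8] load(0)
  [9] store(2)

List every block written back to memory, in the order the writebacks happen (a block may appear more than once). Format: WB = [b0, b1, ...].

0: W B0 → L0 miss [D]
1: W B1 → L1 miss [D]
2: W B0 → L0 hit [D]
3: R B1 → L1 hit [D]
4: W B1 → L1 hit [D]
5: W B0 → L0 hit [D]
6: W B4 → L1 miss wb→B1 [D]
7: R B3 → L0 miss wb→B0 [-]
8: R B0 → L0 miss [-]
9: W B2 → L2 miss [D]

WB = [1, 0]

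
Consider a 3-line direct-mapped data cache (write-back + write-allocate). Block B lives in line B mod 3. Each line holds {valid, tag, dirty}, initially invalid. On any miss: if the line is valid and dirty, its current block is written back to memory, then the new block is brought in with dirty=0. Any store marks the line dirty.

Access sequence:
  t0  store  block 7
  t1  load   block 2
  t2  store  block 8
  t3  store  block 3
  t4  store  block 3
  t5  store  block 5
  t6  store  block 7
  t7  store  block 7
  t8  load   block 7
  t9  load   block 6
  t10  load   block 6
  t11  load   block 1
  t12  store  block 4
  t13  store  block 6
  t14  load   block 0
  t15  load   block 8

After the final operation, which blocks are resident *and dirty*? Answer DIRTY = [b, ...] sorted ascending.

  0 | W B7 → L1 miss [D]
  1 | R B2 → L2 miss [-]
  2 | W B8 → L2 miss [D]
  3 | W B3 → L0 miss [D]
  4 | W B3 → L0 hit [D]
  5 | W B5 → L2 miss wb→B8 [D]
  6 | W B7 → L1 hit [D]
  7 | W B7 → L1 hit [D]
  8 | R B7 → L1 hit [D]
  9 | R B6 → L0 miss wb→B3 [-]
  10 | R B6 → L0 hit [-]
  11 | R B1 → L1 miss wb→B7 [-]
  12 | W B4 → L1 miss [D]
  13 | W B6 → L0 hit [D]
  14 | R B0 → L0 miss wb→B6 [-]
  15 | R B8 → L2 miss wb→B5 [-]

DIRTY = [4]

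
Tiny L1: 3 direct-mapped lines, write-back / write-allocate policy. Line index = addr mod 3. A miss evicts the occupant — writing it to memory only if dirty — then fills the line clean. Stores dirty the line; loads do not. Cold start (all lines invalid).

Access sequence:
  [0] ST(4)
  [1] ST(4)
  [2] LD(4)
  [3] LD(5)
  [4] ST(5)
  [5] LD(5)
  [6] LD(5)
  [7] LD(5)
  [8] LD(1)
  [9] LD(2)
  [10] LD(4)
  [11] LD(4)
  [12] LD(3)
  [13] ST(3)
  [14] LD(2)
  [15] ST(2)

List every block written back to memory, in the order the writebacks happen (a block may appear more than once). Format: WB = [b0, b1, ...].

0: W B4 -> L1 miss  d=D]
1: W B4 -> L1 hit  d=D]
2: R B4 -> L1 hit  d=D]
3: R B5 -> L2 miss  d=-]
4: W B5 -> L2 hit  d=D]
5: R B5 -> L2 hit  d=D]
6: R B5 -> L2 hit  d=D]
7: R B5 -> L2 hit  d=D]
8: R B1 -> L1 miss wb->B4  d=-]
9: R B2 -> L2 miss wb->B5  d=-]
10: R B4 -> L1 miss  d=-]
11: R B4 -> L1 hit  d=-]
12: R B3 -> L0 miss  d=-]
13: W B3 -> L0 hit  d=D]
14: R B2 -> L2 hit  d=-]
15: W B2 -> L2 hit  d=D]

WB = [4, 5]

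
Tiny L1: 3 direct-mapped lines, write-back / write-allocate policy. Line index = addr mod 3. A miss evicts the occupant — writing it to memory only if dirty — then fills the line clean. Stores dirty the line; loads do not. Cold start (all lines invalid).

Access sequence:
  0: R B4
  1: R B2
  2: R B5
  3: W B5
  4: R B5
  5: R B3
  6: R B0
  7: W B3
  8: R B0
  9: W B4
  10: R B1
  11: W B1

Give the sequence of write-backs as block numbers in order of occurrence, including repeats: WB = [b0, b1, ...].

  0 | R B4 → L1 miss [-]
  1 | R B2 → L2 miss [-]
  2 | R B5 → L2 miss [-]
  3 | W B5 → L2 hit [D]
  4 | R B5 → L2 hit [D]
  5 | R B3 → L0 miss [-]
  6 | R B0 → L0 miss [-]
  7 | W B3 → L0 miss [D]
  8 | R B0 → L0 miss wb→B3 [-]
  9 | W B4 → L1 hit [D]
  10 | R B1 → L1 miss wb→B4 [-]
  11 | W B1 → L1 hit [D]

WB = [3, 4]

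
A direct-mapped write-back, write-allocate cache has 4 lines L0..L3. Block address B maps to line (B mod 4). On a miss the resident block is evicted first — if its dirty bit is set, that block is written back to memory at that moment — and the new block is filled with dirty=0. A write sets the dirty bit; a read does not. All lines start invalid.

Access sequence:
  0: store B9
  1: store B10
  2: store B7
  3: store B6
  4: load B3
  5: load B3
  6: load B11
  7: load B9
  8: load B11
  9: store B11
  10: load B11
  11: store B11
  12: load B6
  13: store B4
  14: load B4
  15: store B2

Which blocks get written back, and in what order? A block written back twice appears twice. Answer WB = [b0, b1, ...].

0: W B9 -> L1 miss  d=D]
1: W B10 -> L2 miss  d=D]
2: W B7 -> L3 miss  d=D]
3: W B6 -> L2 miss wb->B10  d=D]
4: R B3 -> L3 miss wb->B7  d=-]
5: R B3 -> L3 hit  d=-]
6: R B11 -> L3 miss  d=-]
7: R B9 -> L1 hit  d=D]
8: R B11 -> L3 hit  d=-]
9: W B11 -> L3 hit  d=D]
10: R B11 -> L3 hit  d=D]
11: W B11 -> L3 hit  d=D]
12: R B6 -> L2 hit  d=D]
13: W B4 -> L0 miss  d=D]
14: R B4 -> L0 hit  d=D]
15: W B2 -> L2 miss wb->B6  d=D]

WB = [10, 7, 6]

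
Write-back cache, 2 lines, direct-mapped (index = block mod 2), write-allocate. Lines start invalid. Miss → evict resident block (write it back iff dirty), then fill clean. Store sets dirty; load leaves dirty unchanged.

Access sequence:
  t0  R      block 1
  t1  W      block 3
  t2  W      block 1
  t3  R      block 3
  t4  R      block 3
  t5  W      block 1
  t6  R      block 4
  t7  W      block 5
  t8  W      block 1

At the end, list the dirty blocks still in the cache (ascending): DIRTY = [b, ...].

DIRTY = [1]

  0 | R B1 → L1 miss [-]
  1 | W B3 → L1 miss [D]
  2 | W B1 → L1 miss wb→B3 [D]
  3 | R B3 → L1 miss wb→B1 [-]
  4 | R B3 → L1 hit [-]
  5 | W B1 → L1 miss [D]
  6 | R B4 → L0 miss [-]
  7 | W B5 → L1 miss wb→B1 [D]
  8 | W B1 → L1 miss wb→B5 [D]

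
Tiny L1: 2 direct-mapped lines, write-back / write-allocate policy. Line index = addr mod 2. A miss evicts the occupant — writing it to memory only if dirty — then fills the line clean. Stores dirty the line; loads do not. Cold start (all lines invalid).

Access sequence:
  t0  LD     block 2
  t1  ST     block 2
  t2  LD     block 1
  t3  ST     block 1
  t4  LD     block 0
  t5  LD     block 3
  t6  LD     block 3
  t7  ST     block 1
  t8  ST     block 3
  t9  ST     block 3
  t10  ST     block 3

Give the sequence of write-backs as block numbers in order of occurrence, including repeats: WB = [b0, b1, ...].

WB = [2, 1, 1]

0: R B2 -> L0 miss  d=-]
1: W B2 -> L0 hit  d=D]
2: R B1 -> L1 miss  d=-]
3: W B1 -> L1 hit  d=D]
4: R B0 -> L0 miss wb->B2  d=-]
5: R B3 -> L1 miss wb->B1  d=-]
6: R B3 -> L1 hit  d=-]
7: W B1 -> L1 miss  d=D]
8: W B3 -> L1 miss wb->B1  d=D]
9: W B3 -> L1 hit  d=D]
10: W B3 -> L1 hit  d=D]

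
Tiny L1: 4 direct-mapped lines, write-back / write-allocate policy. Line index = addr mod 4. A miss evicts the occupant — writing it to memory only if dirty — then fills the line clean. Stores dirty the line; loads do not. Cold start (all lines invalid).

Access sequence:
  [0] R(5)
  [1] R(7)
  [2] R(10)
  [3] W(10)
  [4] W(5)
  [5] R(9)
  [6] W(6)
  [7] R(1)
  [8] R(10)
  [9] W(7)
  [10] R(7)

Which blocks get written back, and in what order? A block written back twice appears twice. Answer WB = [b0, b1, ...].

WB = [5, 10, 6]

  0 | R B5 → L1 miss [-]
  1 | R B7 → L3 miss [-]
  2 | R B10 → L2 miss [-]
  3 | W B10 → L2 hit [D]
  4 | W B5 → L1 hit [D]
  5 | R B9 → L1 miss wb→B5 [-]
  6 | W B6 → L2 miss wb→B10 [D]
  7 | R B1 → L1 miss [-]
  8 | R B10 → L2 miss wb→B6 [-]
  9 | W B7 → L3 hit [D]
  10 | R B7 → L3 hit [D]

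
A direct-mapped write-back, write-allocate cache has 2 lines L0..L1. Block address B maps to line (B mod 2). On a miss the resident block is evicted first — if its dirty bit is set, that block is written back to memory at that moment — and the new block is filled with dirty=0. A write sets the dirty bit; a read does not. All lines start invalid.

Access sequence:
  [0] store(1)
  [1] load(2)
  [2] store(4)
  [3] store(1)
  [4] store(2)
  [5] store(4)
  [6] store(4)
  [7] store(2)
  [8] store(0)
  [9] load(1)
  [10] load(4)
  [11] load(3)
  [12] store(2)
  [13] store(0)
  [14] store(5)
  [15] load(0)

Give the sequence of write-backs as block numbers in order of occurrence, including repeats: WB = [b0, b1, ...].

0: W B1 -> L1 miss  d=D]
1: R B2 -> L0 miss  d=-]
2: W B4 -> L0 miss  d=D]
3: W B1 -> L1 hit  d=D]
4: W B2 -> L0 miss wb->B4  d=D]
5: W B4 -> L0 miss wb->B2  d=D]
6: W B4 -> L0 hit  d=D]
7: W B2 -> L0 miss wb->B4  d=D]
8: W B0 -> L0 miss wb->B2  d=D]
9: R B1 -> L1 hit  d=D]
10: R B4 -> L0 miss wb->B0  d=-]
11: R B3 -> L1 miss wb->B1  d=-]
12: W B2 -> L0 miss  d=D]
13: W B0 -> L0 miss wb->B2  d=D]
14: W B5 -> L1 miss  d=D]
15: R B0 -> L0 hit  d=D]

WB = [4, 2, 4, 2, 0, 1, 2]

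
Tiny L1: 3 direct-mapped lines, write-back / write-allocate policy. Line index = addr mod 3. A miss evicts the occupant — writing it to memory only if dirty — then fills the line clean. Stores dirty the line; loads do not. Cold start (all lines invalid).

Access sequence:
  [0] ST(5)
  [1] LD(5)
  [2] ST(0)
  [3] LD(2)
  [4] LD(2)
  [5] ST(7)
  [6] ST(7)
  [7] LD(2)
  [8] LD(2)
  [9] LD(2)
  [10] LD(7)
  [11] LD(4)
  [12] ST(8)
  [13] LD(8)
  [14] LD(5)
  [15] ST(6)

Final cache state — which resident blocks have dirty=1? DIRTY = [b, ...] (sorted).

DIRTY = [6]

0: W B5 -> L2 miss  d=D]
1: R B5 -> L2 hit  d=D]
2: W B0 -> L0 miss  d=D]
3: R B2 -> L2 miss wb->B5  d=-]
4: R B2 -> L2 hit  d=-]
5: W B7 -> L1 miss  d=D]
6: W B7 -> L1 hit  d=D]
7: R B2 -> L2 hit  d=-]
8: R B2 -> L2 hit  d=-]
9: R B2 -> L2 hit  d=-]
10: R B7 -> L1 hit  d=D]
11: R B4 -> L1 miss wb->B7  d=-]
12: W B8 -> L2 miss  d=D]
13: R B8 -> L2 hit  d=D]
14: R B5 -> L2 miss wb->B8  d=-]
15: W B6 -> L0 miss wb->B0  d=D]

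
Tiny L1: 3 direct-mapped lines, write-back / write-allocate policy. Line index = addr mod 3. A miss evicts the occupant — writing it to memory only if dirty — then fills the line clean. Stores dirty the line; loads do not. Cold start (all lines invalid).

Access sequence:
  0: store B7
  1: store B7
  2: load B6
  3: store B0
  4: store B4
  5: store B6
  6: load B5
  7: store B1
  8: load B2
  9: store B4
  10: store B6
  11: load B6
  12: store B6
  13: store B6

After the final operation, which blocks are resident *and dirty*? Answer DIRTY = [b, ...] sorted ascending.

  0 | W B7 → L1 miss [D]
  1 | W B7 → L1 hit [D]
  2 | R B6 → L0 miss [-]
  3 | W B0 → L0 miss [D]
  4 | W B4 → L1 miss wb→B7 [D]
  5 | W B6 → L0 miss wb→B0 [D]
  6 | R B5 → L2 miss [-]
  7 | W B1 → L1 miss wb→B4 [D]
  8 | R B2 → L2 miss [-]
  9 | W B4 → L1 miss wb→B1 [D]
  10 | W B6 → L0 hit [D]
  11 | R B6 → L0 hit [D]
  12 | W B6 → L0 hit [D]
  13 | W B6 → L0 hit [D]

DIRTY = [4, 6]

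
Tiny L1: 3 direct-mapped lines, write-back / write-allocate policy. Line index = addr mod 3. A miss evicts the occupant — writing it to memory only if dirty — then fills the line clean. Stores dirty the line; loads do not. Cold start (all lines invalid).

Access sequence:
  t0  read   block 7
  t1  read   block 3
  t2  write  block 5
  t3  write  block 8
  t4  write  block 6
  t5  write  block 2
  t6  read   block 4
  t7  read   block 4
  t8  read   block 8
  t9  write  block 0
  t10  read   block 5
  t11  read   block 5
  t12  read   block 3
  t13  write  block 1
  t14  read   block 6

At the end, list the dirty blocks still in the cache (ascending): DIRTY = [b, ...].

  0 | R B7 → L1 miss [-]
  1 | R B3 → L0 miss [-]
  2 | W B5 → L2 miss [D]
  3 | W B8 → L2 miss wb→B5 [D]
  4 | W B6 → L0 miss [D]
  5 | W B2 → L2 miss wb→B8 [D]
  6 | R B4 → L1 miss [-]
  7 | R B4 → L1 hit [-]
  8 | R B8 → L2 miss wb→B2 [-]
  9 | W B0 → L0 miss wb→B6 [D]
  10 | R B5 → L2 miss [-]
  11 | R B5 → L2 hit [-]
  12 | R B3 → L0 miss wb→B0 [-]
  13 | W B1 → L1 miss [D]
  14 | R B6 → L0 miss [-]

DIRTY = [1]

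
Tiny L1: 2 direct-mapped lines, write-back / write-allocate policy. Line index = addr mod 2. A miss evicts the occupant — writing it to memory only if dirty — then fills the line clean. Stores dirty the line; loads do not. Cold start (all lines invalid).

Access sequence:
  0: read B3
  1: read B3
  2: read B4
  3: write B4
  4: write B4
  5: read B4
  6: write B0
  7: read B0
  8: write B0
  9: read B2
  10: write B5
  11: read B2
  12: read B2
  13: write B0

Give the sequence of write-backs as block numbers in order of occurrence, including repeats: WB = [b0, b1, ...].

  0 | R B3 → L1 miss [-]
  1 | R B3 → L1 hit [-]
  2 | R B4 → L0 miss [-]
  3 | W B4 → L0 hit [D]
  4 | W B4 → L0 hit [D]
  5 | R B4 → L0 hit [D]
  6 | W B0 → L0 miss wb→B4 [D]
  7 | R B0 → L0 hit [D]
  8 | W B0 → L0 hit [D]
  9 | R B2 → L0 miss wb→B0 [-]
  10 | W B5 → L1 miss [D]
  11 | R B2 → L0 hit [-]
  12 | R B2 → L0 hit [-]
  13 | W B0 → L0 miss [D]

WB = [4, 0]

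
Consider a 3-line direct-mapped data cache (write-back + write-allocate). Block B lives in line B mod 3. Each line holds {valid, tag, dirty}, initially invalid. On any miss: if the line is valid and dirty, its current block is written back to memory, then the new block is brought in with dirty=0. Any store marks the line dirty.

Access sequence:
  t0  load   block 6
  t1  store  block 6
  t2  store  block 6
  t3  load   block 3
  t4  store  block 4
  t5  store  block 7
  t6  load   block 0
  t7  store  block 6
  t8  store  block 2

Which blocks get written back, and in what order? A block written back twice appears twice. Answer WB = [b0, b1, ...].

  0 | R B6 → L0 miss [-]
  1 | W B6 → L0 hit [D]
  2 | W B6 → L0 hit [D]
  3 | R B3 → L0 miss wb→B6 [-]
  4 | W B4 → L1 miss [D]
  5 | W B7 → L1 miss wb→B4 [D]
  6 | R B0 → L0 miss [-]
  7 | W B6 → L0 miss [D]
  8 | W B2 → L2 miss [D]

WB = [6, 4]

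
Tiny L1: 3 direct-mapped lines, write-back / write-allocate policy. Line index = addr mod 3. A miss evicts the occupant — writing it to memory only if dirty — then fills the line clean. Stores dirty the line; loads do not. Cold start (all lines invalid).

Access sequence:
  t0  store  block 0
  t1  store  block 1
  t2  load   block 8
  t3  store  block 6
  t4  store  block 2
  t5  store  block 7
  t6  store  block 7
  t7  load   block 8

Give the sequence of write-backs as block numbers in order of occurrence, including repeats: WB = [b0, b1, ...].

0: W B0 → L0 miss [D]
1: W B1 → L1 miss [D]
2: R B8 → L2 miss [-]
3: W B6 → L0 miss wb→B0 [D]
4: W B2 → L2 miss [D]
5: W B7 → L1 miss wb→B1 [D]
6: W B7 → L1 hit [D]
7: R B8 → L2 miss wb→B2 [-]

WB = [0, 1, 2]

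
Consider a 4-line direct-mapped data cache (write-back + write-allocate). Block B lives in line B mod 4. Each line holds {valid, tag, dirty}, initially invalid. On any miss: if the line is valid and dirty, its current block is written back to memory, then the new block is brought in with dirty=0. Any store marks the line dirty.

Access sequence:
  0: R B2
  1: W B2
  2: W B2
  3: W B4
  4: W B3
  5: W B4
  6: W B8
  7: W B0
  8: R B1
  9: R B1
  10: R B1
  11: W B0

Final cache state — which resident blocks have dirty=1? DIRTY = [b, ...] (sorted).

DIRTY = [0, 2, 3]

0: R B2 -> L2 miss  d=-]
1: W B2 -> L2 hit  d=D]
2: W B2 -> L2 hit  d=D]
3: W B4 -> L0 miss  d=D]
4: W B3 -> L3 miss  d=D]
5: W B4 -> L0 hit  d=D]
6: W B8 -> L0 miss wb->B4  d=D]
7: W B0 -> L0 miss wb->B8  d=D]
8: R B1 -> L1 miss  d=-]
9: R B1 -> L1 hit  d=-]
10: R B1 -> L1 hit  d=-]
11: W B0 -> L0 hit  d=D]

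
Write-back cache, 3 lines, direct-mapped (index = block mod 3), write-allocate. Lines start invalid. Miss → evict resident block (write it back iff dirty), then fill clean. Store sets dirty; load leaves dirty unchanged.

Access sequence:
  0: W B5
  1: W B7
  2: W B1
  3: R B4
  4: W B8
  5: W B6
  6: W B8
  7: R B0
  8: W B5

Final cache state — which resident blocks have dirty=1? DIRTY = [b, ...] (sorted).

DIRTY = [5]

0: W B5 -> L2 miss  d=D]
1: W B7 -> L1 miss  d=D]
2: W B1 -> L1 miss wb->B7  d=D]
3: R B4 -> L1 miss wb->B1  d=-]
4: W B8 -> L2 miss wb->B5  d=D]
5: W B6 -> L0 miss  d=D]
6: W B8 -> L2 hit  d=D]
7: R B0 -> L0 miss wb->B6  d=-]
8: W B5 -> L2 miss wb->B8  d=D]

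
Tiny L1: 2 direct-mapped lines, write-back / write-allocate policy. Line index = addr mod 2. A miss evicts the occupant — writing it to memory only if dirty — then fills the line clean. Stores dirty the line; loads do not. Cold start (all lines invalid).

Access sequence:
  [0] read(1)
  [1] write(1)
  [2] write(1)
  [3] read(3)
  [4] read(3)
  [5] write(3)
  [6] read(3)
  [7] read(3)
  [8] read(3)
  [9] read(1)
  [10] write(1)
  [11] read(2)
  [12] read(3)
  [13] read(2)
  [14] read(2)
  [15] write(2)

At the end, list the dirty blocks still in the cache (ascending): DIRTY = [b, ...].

  0 | R B1 → L1 miss [-]
  1 | W B1 → L1 hit [D]
  2 | W B1 → L1 hit [D]
  3 | R B3 → L1 miss wb→B1 [-]
  4 | R B3 → L1 hit [-]
  5 | W B3 → L1 hit [D]
  6 | R B3 → L1 hit [D]
  7 | R B3 → L1 hit [D]
  8 | R B3 → L1 hit [D]
  9 | R B1 → L1 miss wb→B3 [-]
  10 | W B1 → L1 hit [D]
  11 | R B2 → L0 miss [-]
  12 | R B3 → L1 miss wb→B1 [-]
  13 | R B2 → L0 hit [-]
  14 | R B2 → L0 hit [-]
  15 | W B2 → L0 hit [D]

DIRTY = [2]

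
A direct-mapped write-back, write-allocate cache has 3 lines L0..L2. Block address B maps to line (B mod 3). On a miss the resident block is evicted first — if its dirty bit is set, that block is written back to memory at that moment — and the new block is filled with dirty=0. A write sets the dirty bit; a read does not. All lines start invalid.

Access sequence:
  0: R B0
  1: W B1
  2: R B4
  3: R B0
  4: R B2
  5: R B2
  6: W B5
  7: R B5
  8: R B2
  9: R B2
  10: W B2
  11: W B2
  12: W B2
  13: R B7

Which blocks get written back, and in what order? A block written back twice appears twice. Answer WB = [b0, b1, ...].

WB = [1, 5]

  0 | R B0 → L0 miss [-]
  1 | W B1 → L1 miss [D]
  2 | R B4 → L1 miss wb→B1 [-]
  3 | R B0 → L0 hit [-]
  4 | R B2 → L2 miss [-]
  5 | R B2 → L2 hit [-]
  6 | W B5 → L2 miss [D]
  7 | R B5 → L2 hit [D]
  8 | R B2 → L2 miss wb→B5 [-]
  9 | R B2 → L2 hit [-]
  10 | W B2 → L2 hit [D]
  11 | W B2 → L2 hit [D]
  12 | W B2 → L2 hit [D]
  13 | R B7 → L1 miss [-]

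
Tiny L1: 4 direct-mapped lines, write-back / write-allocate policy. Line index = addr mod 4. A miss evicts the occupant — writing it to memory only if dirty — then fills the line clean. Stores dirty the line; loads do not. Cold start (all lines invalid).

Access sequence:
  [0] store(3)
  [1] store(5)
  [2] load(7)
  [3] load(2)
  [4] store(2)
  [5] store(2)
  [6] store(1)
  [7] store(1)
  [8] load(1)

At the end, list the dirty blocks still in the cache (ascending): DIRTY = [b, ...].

0: W B3 → L3 miss [D]
1: W B5 → L1 miss [D]
2: R B7 → L3 miss wb→B3 [-]
3: R B2 → L2 miss [-]
4: W B2 → L2 hit [D]
5: W B2 → L2 hit [D]
6: W B1 → L1 miss wb→B5 [D]
7: W B1 → L1 hit [D]
8: R B1 → L1 hit [D]

DIRTY = [1, 2]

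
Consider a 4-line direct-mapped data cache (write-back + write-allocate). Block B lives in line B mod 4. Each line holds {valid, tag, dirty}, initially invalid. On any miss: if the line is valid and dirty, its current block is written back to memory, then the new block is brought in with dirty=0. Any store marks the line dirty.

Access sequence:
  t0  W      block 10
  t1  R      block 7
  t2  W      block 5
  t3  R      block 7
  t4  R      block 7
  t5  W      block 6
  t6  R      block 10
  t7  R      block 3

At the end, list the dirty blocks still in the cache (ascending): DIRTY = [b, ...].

0: W B10 → L2 miss [D]
1: R B7 → L3 miss [-]
2: W B5 → L1 miss [D]
3: R B7 → L3 hit [-]
4: R B7 → L3 hit [-]
5: W B6 → L2 miss wb→B10 [D]
6: R B10 → L2 miss wb→B6 [-]
7: R B3 → L3 miss [-]

DIRTY = [5]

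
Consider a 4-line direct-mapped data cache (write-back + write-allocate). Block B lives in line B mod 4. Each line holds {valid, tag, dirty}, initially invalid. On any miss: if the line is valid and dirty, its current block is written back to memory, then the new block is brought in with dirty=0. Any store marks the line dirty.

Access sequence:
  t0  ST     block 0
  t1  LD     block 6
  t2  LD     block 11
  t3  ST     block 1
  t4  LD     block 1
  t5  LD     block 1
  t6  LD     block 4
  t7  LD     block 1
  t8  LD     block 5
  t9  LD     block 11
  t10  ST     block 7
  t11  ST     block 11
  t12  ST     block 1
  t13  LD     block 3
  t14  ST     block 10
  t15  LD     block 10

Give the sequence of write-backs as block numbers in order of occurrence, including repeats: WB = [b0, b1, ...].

WB = [0, 1, 7, 11]

0: W B0 -> L0 miss  d=D]
1: R B6 -> L2 miss  d=-]
2: R B11 -> L3 miss  d=-]
3: W B1 -> L1 miss  d=D]
4: R B1 -> L1 hit  d=D]
5: R B1 -> L1 hit  d=D]
6: R B4 -> L0 miss wb->B0  d=-]
7: R B1 -> L1 hit  d=D]
8: R B5 -> L1 miss wb->B1  d=-]
9: R B11 -> L3 hit  d=-]
10: W B7 -> L3 miss  d=D]
11: W B11 -> L3 miss wb->B7  d=D]
12: W B1 -> L1 miss  d=D]
13: R B3 -> L3 miss wb->B11  d=-]
14: W B10 -> L2 miss  d=D]
15: R B10 -> L2 hit  d=D]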